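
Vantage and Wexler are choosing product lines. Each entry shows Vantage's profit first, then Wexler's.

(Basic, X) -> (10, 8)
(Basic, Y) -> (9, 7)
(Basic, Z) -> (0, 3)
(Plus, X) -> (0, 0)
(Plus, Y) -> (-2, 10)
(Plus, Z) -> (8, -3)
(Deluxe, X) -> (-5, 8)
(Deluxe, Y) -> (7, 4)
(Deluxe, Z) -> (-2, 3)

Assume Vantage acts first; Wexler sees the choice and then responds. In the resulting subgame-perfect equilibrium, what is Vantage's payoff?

10

Backward induction with Vantage moving first.
- Basic: Wexler compares 8, 7, 3 and picks X; Vantage would get 10.
- Plus: Wexler compares 0, 10, -3 and picks Y; Vantage would get -2.
- Deluxe: Wexler compares 8, 4, 3 and picks X; Vantage would get -5.
Maximizing over 10, -2, -5, Vantage chooses Basic. Subgame-perfect outcome: (Basic, X) with payoffs (10, 8).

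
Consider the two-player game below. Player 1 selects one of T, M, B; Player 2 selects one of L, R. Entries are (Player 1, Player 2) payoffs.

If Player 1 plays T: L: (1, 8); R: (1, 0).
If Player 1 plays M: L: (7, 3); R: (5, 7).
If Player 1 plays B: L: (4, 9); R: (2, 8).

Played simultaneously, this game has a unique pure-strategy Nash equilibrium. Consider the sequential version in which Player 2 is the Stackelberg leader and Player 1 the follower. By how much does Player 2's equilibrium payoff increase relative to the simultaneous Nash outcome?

Backward induction with Player 2 moving first.
- L: BR = M, leader payoff 3.
- R: BR = M, leader payoff 7.
Player 2's induced payoffs are 3, 7, so Player 2 commits to R. Subgame-perfect outcome: (M, R) with payoffs (5, 7).
Now find the simultaneous Nash equilibrium.
Player 1's best replies: L→M; R→M.
Player 2's best replies: T→L; M→R; B→L.
The unique mutual best reply is (M, R), giving (5, 7).
Player 2's commitment gain: 7 − 7 = 0.

0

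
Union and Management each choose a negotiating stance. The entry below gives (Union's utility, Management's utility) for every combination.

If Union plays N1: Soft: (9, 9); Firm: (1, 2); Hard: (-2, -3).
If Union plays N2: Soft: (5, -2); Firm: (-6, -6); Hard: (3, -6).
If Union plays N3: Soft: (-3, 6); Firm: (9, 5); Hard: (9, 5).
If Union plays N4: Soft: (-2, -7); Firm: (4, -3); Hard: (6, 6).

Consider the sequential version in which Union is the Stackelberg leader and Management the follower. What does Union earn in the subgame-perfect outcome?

Solve by backward induction (Union leads).
- N1: Management compares 9, 2, -3 and picks Soft; Union would get 9.
- N2: Management compares -2, -6, -6 and picks Soft; Union would get 5.
- N3: Management compares 6, 5, 5 and picks Soft; Union would get -3.
- N4: Management compares -7, -3, 6 and picks Hard; Union would get 6.
Union's induced payoffs are 9, 5, -3, 6, so Union commits to N1. Subgame-perfect outcome: (N1, Soft) with payoffs (9, 9).

9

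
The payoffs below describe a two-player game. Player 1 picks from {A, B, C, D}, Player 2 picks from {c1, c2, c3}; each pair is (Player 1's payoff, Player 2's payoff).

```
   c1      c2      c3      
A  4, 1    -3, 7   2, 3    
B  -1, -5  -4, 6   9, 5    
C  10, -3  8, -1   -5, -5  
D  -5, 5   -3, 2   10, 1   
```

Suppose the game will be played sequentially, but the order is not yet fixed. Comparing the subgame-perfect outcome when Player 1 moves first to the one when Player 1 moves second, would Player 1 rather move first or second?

second

If Player 1 leads: Player 2's best replies are A→c2, B→c2, C→c2, D→c1; Player 1's induced payoffs -3, -4, 8, -5; outcome (C, c2), payoffs (8, -1).
If Player 2 leads: Player 1's best replies are c1→C, c2→C, c3→D; Player 2's induced payoffs -3, -1, 1; outcome (D, c3), payoffs (10, 1).
Player 1 gets 8 moving first and 10 moving second, so Player 1 prefers to move second.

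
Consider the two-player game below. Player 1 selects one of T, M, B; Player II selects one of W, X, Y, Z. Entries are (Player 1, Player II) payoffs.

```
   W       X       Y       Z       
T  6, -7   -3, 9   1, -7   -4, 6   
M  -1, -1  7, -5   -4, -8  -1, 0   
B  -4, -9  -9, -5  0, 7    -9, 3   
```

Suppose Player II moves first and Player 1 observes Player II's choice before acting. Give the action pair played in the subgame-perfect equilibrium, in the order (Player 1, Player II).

(M, Z)

Solve by backward induction (Player II leads).
- W: BR = T, leader payoff -7.
- X: BR = M, leader payoff -5.
- Y: BR = T, leader payoff -7.
- Z: BR = M, leader payoff 0.
Player II's induced payoffs are -7, -5, -7, 0, so Player II commits to Z. Subgame-perfect outcome: (M, Z) with payoffs (-1, 0).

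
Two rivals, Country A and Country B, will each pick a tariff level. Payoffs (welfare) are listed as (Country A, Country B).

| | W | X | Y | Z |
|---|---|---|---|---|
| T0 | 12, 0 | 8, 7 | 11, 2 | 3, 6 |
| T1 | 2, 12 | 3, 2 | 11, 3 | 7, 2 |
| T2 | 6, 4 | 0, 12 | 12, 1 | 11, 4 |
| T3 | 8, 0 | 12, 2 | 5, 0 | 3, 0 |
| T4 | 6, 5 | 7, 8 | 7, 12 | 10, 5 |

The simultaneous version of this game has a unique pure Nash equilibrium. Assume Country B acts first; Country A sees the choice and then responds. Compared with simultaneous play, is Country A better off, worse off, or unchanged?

worse off

Solve by backward induction (Country B leads).
- W: BR = T0, leader payoff 0.
- X: BR = T3, leader payoff 2.
- Y: BR = T2, leader payoff 1.
- Z: BR = T2, leader payoff 4.
Maximizing over 0, 2, 1, 4, Country B chooses Z. Subgame-perfect outcome: (T2, Z) with payoffs (11, 4).
Now find the simultaneous Nash equilibrium.
Country A's best replies: W→T0; X→T3; Y→T2; Z→T2.
Country B's best replies: T0→X; T1→W; T2→X; T3→X; T4→Y.
The unique mutual best reply is (T3, X), giving (12, 2).
Country A earns 11 sequentially versus 12 at the Nash outcome: worse off.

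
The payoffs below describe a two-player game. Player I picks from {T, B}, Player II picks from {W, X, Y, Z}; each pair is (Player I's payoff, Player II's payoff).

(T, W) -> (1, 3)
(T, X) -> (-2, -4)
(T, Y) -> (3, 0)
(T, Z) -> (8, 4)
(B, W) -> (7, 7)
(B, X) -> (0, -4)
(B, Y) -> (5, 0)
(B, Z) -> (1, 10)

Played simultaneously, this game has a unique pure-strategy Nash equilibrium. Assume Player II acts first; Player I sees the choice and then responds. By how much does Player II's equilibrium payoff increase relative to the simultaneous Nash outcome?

3

Backward induction with Player II moving first.
- W: BR = B, leader payoff 7.
- X: BR = B, leader payoff -4.
- Y: BR = B, leader payoff 0.
- Z: BR = T, leader payoff 4.
Maximizing over 7, -4, 0, 4, Player II chooses W. Subgame-perfect outcome: (B, W) with payoffs (7, 7).
Under simultaneous play:
Player I's best replies: W→B; X→B; Y→B; Z→T.
Player II's best replies: T→Z; B→Z.
Only (T, Z) has each player best-responding; Nash payoffs (8, 4).
Player II's commitment gain: 7 − 4 = 3.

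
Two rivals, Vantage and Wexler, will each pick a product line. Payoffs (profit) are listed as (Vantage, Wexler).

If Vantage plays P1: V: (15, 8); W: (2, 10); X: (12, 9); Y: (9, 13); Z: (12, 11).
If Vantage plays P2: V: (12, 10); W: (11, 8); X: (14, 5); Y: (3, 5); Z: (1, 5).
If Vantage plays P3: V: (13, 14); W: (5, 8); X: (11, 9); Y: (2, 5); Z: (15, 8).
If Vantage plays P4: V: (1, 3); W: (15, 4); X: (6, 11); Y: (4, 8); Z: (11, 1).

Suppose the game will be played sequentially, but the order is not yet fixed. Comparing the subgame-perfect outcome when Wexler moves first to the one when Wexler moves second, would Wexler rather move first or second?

If Vantage leads: Wexler's best replies are P1→Y, P2→V, P3→V, P4→X; Vantage's induced payoffs 9, 12, 13, 6; outcome (P3, V), payoffs (13, 14).
If Wexler leads: Vantage's best replies are V→P1, W→P4, X→P2, Y→P1, Z→P3; Wexler's induced payoffs 8, 4, 5, 13, 8; outcome (P1, Y), payoffs (9, 13).
Wexler gets 13 moving first and 14 moving second, so Wexler prefers to move second.

second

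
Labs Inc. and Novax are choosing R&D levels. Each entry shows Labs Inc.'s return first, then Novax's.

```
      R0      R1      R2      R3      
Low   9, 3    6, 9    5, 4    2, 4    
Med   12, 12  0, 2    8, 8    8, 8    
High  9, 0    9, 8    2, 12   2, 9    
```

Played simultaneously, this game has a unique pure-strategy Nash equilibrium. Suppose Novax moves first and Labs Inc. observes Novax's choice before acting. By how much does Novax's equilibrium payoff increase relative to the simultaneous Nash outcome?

Work backward from Labs Inc.'s decision.
- R0 → Labs Inc. plays Med (best of 9, 12, 9); Novax gets 12.
- R1 → Labs Inc. plays High (best of 6, 0, 9); Novax gets 8.
- R2 → Labs Inc. plays Med (best of 5, 8, 2); Novax gets 8.
- R3 → Labs Inc. plays Med (best of 2, 8, 2); Novax gets 8.
Novax's induced payoffs are 12, 8, 8, 8, so Novax commits to R0. Subgame-perfect outcome: (Med, R0) with payoffs (12, 12).
Under simultaneous play:
Labs Inc.'s best replies: R0→Med; R1→High; R2→Med; R3→Med.
Novax's best replies: Low→R1; Med→R0; High→R2.
Only (Med, R0) has each player best-responding; Nash payoffs (12, 12).
Novax's commitment gain: 12 − 12 = 0.

0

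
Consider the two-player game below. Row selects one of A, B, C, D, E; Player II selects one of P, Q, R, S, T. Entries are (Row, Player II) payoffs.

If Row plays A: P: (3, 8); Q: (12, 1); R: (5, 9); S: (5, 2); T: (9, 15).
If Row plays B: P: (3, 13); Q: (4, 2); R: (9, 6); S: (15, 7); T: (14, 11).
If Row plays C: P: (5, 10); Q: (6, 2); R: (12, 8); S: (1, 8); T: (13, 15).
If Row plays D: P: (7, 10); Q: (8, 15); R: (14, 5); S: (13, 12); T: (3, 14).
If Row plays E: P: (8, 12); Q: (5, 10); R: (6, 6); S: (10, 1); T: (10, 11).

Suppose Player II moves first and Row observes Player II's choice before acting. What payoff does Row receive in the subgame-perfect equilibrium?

8

Work backward from Row's decision.
- P: Row compares 3, 3, 5, 7, 8 and picks E; Player II would get 12.
- Q: Row compares 12, 4, 6, 8, 5 and picks A; Player II would get 1.
- R: Row compares 5, 9, 12, 14, 6 and picks D; Player II would get 5.
- S: Row compares 5, 15, 1, 13, 10 and picks B; Player II would get 7.
- T: Row compares 9, 14, 13, 3, 10 and picks B; Player II would get 11.
Maximizing over 12, 1, 5, 7, 11, Player II chooses P. Subgame-perfect outcome: (E, P) with payoffs (8, 12).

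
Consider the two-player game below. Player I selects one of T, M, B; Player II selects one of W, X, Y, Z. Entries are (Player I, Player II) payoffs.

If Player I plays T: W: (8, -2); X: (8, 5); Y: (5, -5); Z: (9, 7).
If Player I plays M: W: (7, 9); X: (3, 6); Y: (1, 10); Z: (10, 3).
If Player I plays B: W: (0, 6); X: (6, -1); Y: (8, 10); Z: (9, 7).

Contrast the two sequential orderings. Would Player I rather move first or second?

first

If Player I leads: Player II's best replies are T→Z, M→Y, B→Y; Player I's induced payoffs 9, 1, 8; outcome (T, Z), payoffs (9, 7).
If Player II leads: Player I's best replies are W→T, X→T, Y→B, Z→M; Player II's induced payoffs -2, 5, 10, 3; outcome (B, Y), payoffs (8, 10).
Player I gets 9 moving first and 8 moving second, so Player I prefers to move first.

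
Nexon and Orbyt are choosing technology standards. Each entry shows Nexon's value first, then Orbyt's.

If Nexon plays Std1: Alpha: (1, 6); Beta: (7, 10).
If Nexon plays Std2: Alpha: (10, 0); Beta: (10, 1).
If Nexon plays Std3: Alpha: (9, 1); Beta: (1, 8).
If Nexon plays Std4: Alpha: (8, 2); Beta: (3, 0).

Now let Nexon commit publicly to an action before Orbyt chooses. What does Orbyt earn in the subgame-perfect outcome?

Solve by backward induction (Nexon leads).
- Std1: Orbyt compares 6, 10 and picks Beta; Nexon would get 7.
- Std2: Orbyt compares 0, 1 and picks Beta; Nexon would get 10.
- Std3: Orbyt compares 1, 8 and picks Beta; Nexon would get 1.
- Std4: Orbyt compares 2, 0 and picks Alpha; Nexon would get 8.
Nexon's induced payoffs are 7, 10, 1, 8, so Nexon commits to Std2. Subgame-perfect outcome: (Std2, Beta) with payoffs (10, 1).

1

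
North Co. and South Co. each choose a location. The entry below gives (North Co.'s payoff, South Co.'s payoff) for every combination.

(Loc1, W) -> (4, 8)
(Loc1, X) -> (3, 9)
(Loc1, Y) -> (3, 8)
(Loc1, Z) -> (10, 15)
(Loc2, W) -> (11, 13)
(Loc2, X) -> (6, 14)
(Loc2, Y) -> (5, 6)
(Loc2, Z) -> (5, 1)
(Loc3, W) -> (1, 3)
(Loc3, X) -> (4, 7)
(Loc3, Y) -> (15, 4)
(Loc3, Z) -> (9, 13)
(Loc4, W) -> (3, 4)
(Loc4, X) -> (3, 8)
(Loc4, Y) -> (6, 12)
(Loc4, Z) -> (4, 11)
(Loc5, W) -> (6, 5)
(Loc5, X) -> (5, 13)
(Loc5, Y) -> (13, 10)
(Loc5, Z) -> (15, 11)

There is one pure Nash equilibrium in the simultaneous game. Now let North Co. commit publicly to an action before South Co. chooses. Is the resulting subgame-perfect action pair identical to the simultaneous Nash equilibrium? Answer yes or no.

no

South Co. best-responds to each possible North Co. move:
- Loc1: South Co. compares 8, 9, 8, 15 and picks Z; North Co. would get 10.
- Loc2: South Co. compares 13, 14, 6, 1 and picks X; North Co. would get 6.
- Loc3: South Co. compares 3, 7, 4, 13 and picks Z; North Co. would get 9.
- Loc4: South Co. compares 4, 8, 12, 11 and picks Y; North Co. would get 6.
- Loc5: South Co. compares 5, 13, 10, 11 and picks X; North Co. would get 5.
Maximizing over 10, 6, 9, 6, 5, North Co. chooses Loc1. Subgame-perfect outcome: (Loc1, Z) with payoffs (10, 15).
For the simultaneous game, intersect best replies.
North Co.'s best replies: W→Loc2; X→Loc2; Y→Loc3; Z→Loc5.
South Co.'s best replies: Loc1→Z; Loc2→X; Loc3→Z; Loc4→Y; Loc5→X.
The unique mutual best reply is (Loc2, X), giving (6, 14).
Sequential outcome (Loc1, Z) differs from the Nash profile (Loc2, X).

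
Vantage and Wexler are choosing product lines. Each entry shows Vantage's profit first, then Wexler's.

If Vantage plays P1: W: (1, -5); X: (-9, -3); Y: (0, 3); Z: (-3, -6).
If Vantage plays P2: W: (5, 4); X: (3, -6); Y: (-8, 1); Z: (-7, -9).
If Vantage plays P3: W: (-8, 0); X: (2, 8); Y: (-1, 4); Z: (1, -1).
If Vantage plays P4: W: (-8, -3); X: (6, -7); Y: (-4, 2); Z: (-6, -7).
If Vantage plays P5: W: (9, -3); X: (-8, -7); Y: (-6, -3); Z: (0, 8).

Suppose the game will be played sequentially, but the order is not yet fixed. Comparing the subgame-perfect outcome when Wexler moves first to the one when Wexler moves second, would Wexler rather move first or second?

If Vantage leads: Wexler's best replies are P1→Y, P2→W, P3→X, P4→Y, P5→Z; Vantage's induced payoffs 0, 5, 2, -4, 0; outcome (P2, W), payoffs (5, 4).
If Wexler leads: Vantage's best replies are W→P5, X→P4, Y→P1, Z→P3; Wexler's induced payoffs -3, -7, 3, -1; outcome (P1, Y), payoffs (0, 3).
Wexler gets 3 moving first and 4 moving second, so Wexler prefers to move second.

second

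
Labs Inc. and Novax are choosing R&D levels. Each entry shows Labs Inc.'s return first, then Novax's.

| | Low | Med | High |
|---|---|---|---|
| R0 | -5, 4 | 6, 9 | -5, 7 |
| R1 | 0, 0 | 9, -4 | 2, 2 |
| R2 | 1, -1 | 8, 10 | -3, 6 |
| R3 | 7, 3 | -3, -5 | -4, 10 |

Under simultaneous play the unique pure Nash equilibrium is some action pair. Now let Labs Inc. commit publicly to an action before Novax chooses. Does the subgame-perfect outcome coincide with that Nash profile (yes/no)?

Novax best-responds to each possible Labs Inc. move:
- R0: BR = Med, leader payoff 6.
- R1: BR = High, leader payoff 2.
- R2: BR = Med, leader payoff 8.
- R3: BR = High, leader payoff -4.
Among 6, 2, 8, -4, the best is 8 at R2. Subgame-perfect outcome: (R2, Med) with payoffs (8, 10).
Now find the simultaneous Nash equilibrium.
Labs Inc.'s best replies: Low→R3; Med→R1; High→R1.
Novax's best replies: R0→Med; R1→High; R2→Med; R3→High.
The unique mutual best reply is (R1, High), giving (2, 2).
Sequential outcome (R2, Med) differs from the Nash profile (R1, High).

no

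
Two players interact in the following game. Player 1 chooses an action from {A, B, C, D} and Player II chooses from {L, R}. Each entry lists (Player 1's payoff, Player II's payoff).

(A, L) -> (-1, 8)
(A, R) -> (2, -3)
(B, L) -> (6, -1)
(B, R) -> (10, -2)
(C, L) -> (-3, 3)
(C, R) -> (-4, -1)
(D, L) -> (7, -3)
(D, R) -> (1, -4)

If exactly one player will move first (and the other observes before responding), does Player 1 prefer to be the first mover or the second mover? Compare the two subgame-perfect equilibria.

If Player 1 leads: Player II's best replies are A→L, B→L, C→L, D→L; Player 1's induced payoffs -1, 6, -3, 7; outcome (D, L), payoffs (7, -3).
If Player II leads: Player 1's best replies are L→D, R→B; Player II's induced payoffs -3, -2; outcome (B, R), payoffs (10, -2).
Player 1 gets 7 moving first and 10 moving second, so Player 1 prefers to move second.

second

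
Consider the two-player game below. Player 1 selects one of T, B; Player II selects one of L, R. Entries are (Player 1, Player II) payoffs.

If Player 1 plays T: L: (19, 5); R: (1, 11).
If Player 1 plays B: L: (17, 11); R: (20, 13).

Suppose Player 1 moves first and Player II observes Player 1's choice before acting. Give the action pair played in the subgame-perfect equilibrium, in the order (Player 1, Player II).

(B, R)

Solve by backward induction (Player 1 leads).
- T: BR = R, leader payoff 1.
- B: BR = R, leader payoff 20.
Player 1's induced payoffs are 1, 20, so Player 1 commits to B. Subgame-perfect outcome: (B, R) with payoffs (20, 13).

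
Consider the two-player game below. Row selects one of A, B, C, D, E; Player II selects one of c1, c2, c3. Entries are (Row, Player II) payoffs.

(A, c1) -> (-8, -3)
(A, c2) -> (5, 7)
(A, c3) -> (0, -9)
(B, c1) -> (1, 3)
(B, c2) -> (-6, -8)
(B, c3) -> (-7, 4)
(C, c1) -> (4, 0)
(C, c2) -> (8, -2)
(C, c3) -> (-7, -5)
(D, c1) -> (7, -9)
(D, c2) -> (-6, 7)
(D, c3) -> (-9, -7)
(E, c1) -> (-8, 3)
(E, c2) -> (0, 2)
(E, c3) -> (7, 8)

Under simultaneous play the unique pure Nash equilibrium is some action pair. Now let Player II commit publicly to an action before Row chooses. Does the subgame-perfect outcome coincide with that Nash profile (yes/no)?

yes

Backward induction with Player II moving first.
- c1 → Row plays D (best of -8, 1, 4, 7, -8); Player II gets -9.
- c2 → Row plays C (best of 5, -6, 8, -6, 0); Player II gets -2.
- c3 → Row plays E (best of 0, -7, -7, -9, 7); Player II gets 8.
Among -9, -2, 8, the best is 8 at c3. Subgame-perfect outcome: (E, c3) with payoffs (7, 8).
Now find the simultaneous Nash equilibrium.
Row's best replies: c1→D; c2→C; c3→E.
Player II's best replies: A→c2; B→c3; C→c1; D→c2; E→c3.
Only (E, c3) has each player best-responding; Nash payoffs (7, 8).
Sequential outcome (E, c3) coincides with the Nash profile (E, c3).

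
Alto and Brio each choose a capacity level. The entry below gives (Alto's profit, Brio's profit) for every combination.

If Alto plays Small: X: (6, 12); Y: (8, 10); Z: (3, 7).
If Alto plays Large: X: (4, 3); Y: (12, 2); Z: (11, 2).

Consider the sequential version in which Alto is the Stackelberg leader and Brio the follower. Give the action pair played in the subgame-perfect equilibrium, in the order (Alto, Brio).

(Small, X)

Backward induction with Alto moving first.
- Small: BR = X, leader payoff 6.
- Large: BR = X, leader payoff 4.
Maximizing over 6, 4, Alto chooses Small. Subgame-perfect outcome: (Small, X) with payoffs (6, 12).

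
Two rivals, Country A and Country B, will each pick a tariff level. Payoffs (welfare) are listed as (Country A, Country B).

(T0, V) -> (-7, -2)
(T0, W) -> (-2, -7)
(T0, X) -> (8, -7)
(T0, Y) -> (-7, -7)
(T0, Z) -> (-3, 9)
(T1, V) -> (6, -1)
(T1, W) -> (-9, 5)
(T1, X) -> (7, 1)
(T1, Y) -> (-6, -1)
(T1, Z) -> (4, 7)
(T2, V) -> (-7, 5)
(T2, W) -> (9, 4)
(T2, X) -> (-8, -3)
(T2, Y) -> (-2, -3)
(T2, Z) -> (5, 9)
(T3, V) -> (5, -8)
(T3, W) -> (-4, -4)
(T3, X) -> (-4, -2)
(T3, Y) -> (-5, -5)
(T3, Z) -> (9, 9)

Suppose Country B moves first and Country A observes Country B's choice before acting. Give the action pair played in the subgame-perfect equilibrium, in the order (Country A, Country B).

(T3, Z)

Work backward from Country A's decision.
- V → Country A plays T1 (best of -7, 6, -7, 5); Country B gets -1.
- W → Country A plays T2 (best of -2, -9, 9, -4); Country B gets 4.
- X → Country A plays T0 (best of 8, 7, -8, -4); Country B gets -7.
- Y → Country A plays T2 (best of -7, -6, -2, -5); Country B gets -3.
- Z → Country A plays T3 (best of -3, 4, 5, 9); Country B gets 9.
Maximizing over -1, 4, -7, -3, 9, Country B chooses Z. Subgame-perfect outcome: (T3, Z) with payoffs (9, 9).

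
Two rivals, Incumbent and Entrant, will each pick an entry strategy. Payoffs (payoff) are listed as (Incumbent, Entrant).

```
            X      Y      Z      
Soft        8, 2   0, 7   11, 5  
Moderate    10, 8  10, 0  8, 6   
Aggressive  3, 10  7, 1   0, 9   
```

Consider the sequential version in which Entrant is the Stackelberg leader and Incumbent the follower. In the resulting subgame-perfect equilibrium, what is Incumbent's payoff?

Backward induction with Entrant moving first.
- X: Incumbent compares 8, 10, 3 and picks Moderate; Entrant would get 8.
- Y: Incumbent compares 0, 10, 7 and picks Moderate; Entrant would get 0.
- Z: Incumbent compares 11, 8, 0 and picks Soft; Entrant would get 5.
Maximizing over 8, 0, 5, Entrant chooses X. Subgame-perfect outcome: (Moderate, X) with payoffs (10, 8).

10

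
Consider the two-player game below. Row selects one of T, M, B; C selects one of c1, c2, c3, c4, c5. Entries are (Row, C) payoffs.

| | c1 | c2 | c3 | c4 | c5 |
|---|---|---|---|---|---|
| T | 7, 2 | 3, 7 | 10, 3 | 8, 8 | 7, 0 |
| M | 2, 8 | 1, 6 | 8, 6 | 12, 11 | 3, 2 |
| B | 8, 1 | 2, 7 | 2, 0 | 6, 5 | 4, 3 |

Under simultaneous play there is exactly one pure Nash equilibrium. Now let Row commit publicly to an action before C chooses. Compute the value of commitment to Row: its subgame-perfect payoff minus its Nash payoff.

0

Backward induction with Row moving first.
- T → C plays c4 (best of 2, 7, 3, 8, 0); Row gets 8.
- M → C plays c4 (best of 8, 6, 6, 11, 2); Row gets 12.
- B → C plays c2 (best of 1, 7, 0, 5, 3); Row gets 2.
Maximizing over 8, 12, 2, Row chooses M. Subgame-perfect outcome: (M, c4) with payoffs (12, 11).
Now find the simultaneous Nash equilibrium.
Row's best replies: c1→B; c2→T; c3→T; c4→M; c5→T.
C's best replies: T→c4; M→c4; B→c2.
The unique mutual best reply is (M, c4), giving (12, 11).
Row's commitment gain: 12 − 12 = 0.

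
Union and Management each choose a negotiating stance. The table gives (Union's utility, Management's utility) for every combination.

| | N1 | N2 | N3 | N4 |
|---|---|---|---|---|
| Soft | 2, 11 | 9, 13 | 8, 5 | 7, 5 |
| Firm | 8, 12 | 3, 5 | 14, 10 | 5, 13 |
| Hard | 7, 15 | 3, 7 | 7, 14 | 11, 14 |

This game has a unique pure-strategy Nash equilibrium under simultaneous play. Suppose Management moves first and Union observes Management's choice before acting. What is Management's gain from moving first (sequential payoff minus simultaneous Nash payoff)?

1

Solve by backward induction (Management leads).
- N1: BR = Firm, leader payoff 12.
- N2: BR = Soft, leader payoff 13.
- N3: BR = Firm, leader payoff 10.
- N4: BR = Hard, leader payoff 14.
Management's induced payoffs are 12, 13, 10, 14, so Management commits to N4. Subgame-perfect outcome: (Hard, N4) with payoffs (11, 14).
Now find the simultaneous Nash equilibrium.
Union's best replies: N1→Firm; N2→Soft; N3→Firm; N4→Hard.
Management's best replies: Soft→N2; Firm→N4; Hard→N1.
Only (Soft, N2) has each player best-responding; Nash payoffs (9, 13).
Management's commitment gain: 14 − 13 = 1.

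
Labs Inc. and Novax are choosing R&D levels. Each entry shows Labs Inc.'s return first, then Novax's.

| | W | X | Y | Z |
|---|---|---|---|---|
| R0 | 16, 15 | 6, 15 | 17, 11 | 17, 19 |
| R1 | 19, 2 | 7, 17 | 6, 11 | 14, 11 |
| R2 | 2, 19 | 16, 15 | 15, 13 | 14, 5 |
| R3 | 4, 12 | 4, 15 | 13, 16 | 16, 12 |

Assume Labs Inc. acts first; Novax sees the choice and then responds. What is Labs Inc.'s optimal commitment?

R0

Solve by backward induction (Labs Inc. leads).
- R0: BR = Z, leader payoff 17.
- R1: BR = X, leader payoff 7.
- R2: BR = W, leader payoff 2.
- R3: BR = Y, leader payoff 13.
Among 17, 7, 2, 13, the best is 17 at R0. Subgame-perfect outcome: (R0, Z) with payoffs (17, 19).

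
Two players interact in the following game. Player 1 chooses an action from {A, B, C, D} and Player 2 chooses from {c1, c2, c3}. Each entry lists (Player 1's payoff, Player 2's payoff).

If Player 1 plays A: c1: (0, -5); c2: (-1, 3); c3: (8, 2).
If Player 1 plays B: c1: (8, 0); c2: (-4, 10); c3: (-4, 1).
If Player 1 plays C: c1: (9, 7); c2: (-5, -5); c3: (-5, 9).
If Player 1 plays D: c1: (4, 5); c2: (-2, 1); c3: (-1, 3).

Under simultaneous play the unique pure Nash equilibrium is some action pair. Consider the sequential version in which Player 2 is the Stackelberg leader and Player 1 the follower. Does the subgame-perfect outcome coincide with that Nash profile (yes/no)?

no

Backward induction with Player 2 moving first.
- c1 → Player 1 plays C (best of 0, 8, 9, 4); Player 2 gets 7.
- c2 → Player 1 plays A (best of -1, -4, -5, -2); Player 2 gets 3.
- c3 → Player 1 plays A (best of 8, -4, -5, -1); Player 2 gets 2.
Maximizing over 7, 3, 2, Player 2 chooses c1. Subgame-perfect outcome: (C, c1) with payoffs (9, 7).
For the simultaneous game, intersect best replies.
Player 1's best replies: c1→C; c2→A; c3→A.
Player 2's best replies: A→c2; B→c2; C→c3; D→c1.
The unique mutual best reply is (A, c2), giving (-1, 3).
Sequential outcome (C, c1) differs from the Nash profile (A, c2).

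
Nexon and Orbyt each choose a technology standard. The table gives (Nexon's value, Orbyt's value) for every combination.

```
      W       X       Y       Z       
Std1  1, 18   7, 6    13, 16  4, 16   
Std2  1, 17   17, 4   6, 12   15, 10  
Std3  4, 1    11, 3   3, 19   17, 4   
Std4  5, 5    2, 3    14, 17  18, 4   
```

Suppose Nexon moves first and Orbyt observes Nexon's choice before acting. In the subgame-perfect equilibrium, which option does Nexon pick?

Std4

Work backward from Orbyt's decision.
- Std1: BR = W, leader payoff 1.
- Std2: BR = W, leader payoff 1.
- Std3: BR = Y, leader payoff 3.
- Std4: BR = Y, leader payoff 14.
Maximizing over 1, 1, 3, 14, Nexon chooses Std4. Subgame-perfect outcome: (Std4, Y) with payoffs (14, 17).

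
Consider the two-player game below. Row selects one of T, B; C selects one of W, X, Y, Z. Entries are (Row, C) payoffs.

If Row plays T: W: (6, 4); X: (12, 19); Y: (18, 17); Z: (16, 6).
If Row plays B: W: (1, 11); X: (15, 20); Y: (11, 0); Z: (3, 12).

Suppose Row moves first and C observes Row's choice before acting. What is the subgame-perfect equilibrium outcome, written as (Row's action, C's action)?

(B, X)

Solve by backward induction (Row leads).
- T → C plays X (best of 4, 19, 17, 6); Row gets 12.
- B → C plays X (best of 11, 20, 0, 12); Row gets 15.
Row's induced payoffs are 12, 15, so Row commits to B. Subgame-perfect outcome: (B, X) with payoffs (15, 20).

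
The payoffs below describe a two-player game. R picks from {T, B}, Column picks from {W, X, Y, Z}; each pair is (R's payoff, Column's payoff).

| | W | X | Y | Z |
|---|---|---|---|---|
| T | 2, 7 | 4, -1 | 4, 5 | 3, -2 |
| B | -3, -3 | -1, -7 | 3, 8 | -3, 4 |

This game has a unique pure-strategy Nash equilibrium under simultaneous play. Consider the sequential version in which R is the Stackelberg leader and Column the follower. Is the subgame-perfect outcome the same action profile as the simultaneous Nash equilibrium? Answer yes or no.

Backward induction with R moving first.
- T: BR = W, leader payoff 2.
- B: BR = Y, leader payoff 3.
Among 2, 3, the best is 3 at B. Subgame-perfect outcome: (B, Y) with payoffs (3, 8).
For the simultaneous game, intersect best replies.
R's best replies: W→T; X→T; Y→T; Z→T.
Column's best replies: T→W; B→Y.
Only (T, W) has each player best-responding; Nash payoffs (2, 7).
Sequential outcome (B, Y) differs from the Nash profile (T, W).

no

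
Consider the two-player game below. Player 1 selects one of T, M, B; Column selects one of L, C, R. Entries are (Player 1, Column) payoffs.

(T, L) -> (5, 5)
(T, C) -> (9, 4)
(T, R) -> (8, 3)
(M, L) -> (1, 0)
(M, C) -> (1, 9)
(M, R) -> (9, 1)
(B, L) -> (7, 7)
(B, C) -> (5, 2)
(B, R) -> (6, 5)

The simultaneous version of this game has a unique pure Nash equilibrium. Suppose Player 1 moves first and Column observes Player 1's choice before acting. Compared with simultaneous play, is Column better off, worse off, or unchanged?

unchanged

Work backward from Column's decision.
- T: BR = L, leader payoff 5.
- M: BR = C, leader payoff 1.
- B: BR = L, leader payoff 7.
Among 5, 1, 7, the best is 7 at B. Subgame-perfect outcome: (B, L) with payoffs (7, 7).
For the simultaneous game, intersect best replies.
Player 1's best replies: L→B; C→T; R→M.
Column's best replies: T→L; M→C; B→L.
Only (B, L) has each player best-responding; Nash payoffs (7, 7).
Column earns 7 sequentially versus 7 at the Nash outcome: unchanged.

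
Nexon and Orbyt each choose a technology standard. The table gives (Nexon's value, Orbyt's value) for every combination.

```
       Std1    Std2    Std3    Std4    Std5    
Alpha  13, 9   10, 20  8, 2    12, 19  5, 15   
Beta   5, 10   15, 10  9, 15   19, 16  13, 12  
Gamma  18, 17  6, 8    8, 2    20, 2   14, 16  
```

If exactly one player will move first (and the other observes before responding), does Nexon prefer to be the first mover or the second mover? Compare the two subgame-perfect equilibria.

first

If Nexon leads: Orbyt's best replies are Alpha→Std2, Beta→Std4, Gamma→Std1; Nexon's induced payoffs 10, 19, 18; outcome (Beta, Std4), payoffs (19, 16).
If Orbyt leads: Nexon's best replies are Std1→Gamma, Std2→Beta, Std3→Beta, Std4→Gamma, Std5→Gamma; Orbyt's induced payoffs 17, 10, 15, 2, 16; outcome (Gamma, Std1), payoffs (18, 17).
Nexon gets 19 moving first and 18 moving second, so Nexon prefers to move first.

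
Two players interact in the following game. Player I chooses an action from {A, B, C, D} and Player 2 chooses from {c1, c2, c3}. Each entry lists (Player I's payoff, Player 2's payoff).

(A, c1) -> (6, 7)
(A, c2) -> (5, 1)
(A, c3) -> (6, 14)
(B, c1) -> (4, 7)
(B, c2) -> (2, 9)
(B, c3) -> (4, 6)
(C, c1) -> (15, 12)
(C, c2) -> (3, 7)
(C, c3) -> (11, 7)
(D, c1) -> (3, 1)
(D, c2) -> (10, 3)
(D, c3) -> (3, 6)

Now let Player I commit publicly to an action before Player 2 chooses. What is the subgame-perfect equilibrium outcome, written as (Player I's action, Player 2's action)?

(C, c1)

Backward induction with Player I moving first.
- A: Player 2 compares 7, 1, 14 and picks c3; Player I would get 6.
- B: Player 2 compares 7, 9, 6 and picks c2; Player I would get 2.
- C: Player 2 compares 12, 7, 7 and picks c1; Player I would get 15.
- D: Player 2 compares 1, 3, 6 and picks c3; Player I would get 3.
Among 6, 2, 15, 3, the best is 15 at C. Subgame-perfect outcome: (C, c1) with payoffs (15, 12).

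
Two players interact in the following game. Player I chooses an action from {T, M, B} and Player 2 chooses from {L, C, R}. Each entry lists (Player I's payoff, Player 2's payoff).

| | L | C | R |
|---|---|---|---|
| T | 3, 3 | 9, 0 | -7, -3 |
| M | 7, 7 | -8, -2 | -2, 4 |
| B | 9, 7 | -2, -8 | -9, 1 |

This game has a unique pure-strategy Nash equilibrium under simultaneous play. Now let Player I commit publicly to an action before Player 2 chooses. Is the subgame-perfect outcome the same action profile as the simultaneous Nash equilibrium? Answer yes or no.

yes

Backward induction with Player I moving first.
- T: Player 2 compares 3, 0, -3 and picks L; Player I would get 3.
- M: Player 2 compares 7, -2, 4 and picks L; Player I would get 7.
- B: Player 2 compares 7, -8, 1 and picks L; Player I would get 9.
Among 3, 7, 9, the best is 9 at B. Subgame-perfect outcome: (B, L) with payoffs (9, 7).
Under simultaneous play:
Player I's best replies: L→B; C→T; R→M.
Player 2's best replies: T→L; M→L; B→L.
The unique mutual best reply is (B, L), giving (9, 7).
Sequential outcome (B, L) coincides with the Nash profile (B, L).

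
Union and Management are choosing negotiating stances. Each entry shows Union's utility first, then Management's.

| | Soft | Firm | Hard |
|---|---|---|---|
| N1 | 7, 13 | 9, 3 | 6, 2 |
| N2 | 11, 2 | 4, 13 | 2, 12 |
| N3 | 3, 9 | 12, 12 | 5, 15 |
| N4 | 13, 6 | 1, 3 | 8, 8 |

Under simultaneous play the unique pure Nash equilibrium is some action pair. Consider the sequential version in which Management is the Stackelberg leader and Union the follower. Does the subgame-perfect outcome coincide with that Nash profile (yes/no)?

Work backward from Union's decision.
- Soft: BR = N4, leader payoff 6.
- Firm: BR = N3, leader payoff 12.
- Hard: BR = N4, leader payoff 8.
Maximizing over 6, 12, 8, Management chooses Firm. Subgame-perfect outcome: (N3, Firm) with payoffs (12, 12).
Under simultaneous play:
Union's best replies: Soft→N4; Firm→N3; Hard→N4.
Management's best replies: N1→Soft; N2→Firm; N3→Hard; N4→Hard.
Only (N4, Hard) has each player best-responding; Nash payoffs (8, 8).
Sequential outcome (N3, Firm) differs from the Nash profile (N4, Hard).

no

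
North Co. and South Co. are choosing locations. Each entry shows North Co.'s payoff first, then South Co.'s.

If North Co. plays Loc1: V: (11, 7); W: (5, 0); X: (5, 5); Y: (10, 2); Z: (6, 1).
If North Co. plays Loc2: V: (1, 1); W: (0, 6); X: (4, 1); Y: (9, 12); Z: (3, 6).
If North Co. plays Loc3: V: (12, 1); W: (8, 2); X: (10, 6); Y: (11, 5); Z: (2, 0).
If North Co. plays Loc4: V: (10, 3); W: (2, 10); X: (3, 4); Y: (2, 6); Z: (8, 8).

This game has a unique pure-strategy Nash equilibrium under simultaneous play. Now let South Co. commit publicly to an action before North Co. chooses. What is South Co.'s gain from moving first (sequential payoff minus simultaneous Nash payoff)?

North Co. best-responds to each possible South Co. move:
- V: North Co. compares 11, 1, 12, 10 and picks Loc3; South Co. would get 1.
- W: North Co. compares 5, 0, 8, 2 and picks Loc3; South Co. would get 2.
- X: North Co. compares 5, 4, 10, 3 and picks Loc3; South Co. would get 6.
- Y: North Co. compares 10, 9, 11, 2 and picks Loc3; South Co. would get 5.
- Z: North Co. compares 6, 3, 2, 8 and picks Loc4; South Co. would get 8.
South Co.'s induced payoffs are 1, 2, 6, 5, 8, so South Co. commits to Z. Subgame-perfect outcome: (Loc4, Z) with payoffs (8, 8).
Under simultaneous play:
North Co.'s best replies: V→Loc3; W→Loc3; X→Loc3; Y→Loc3; Z→Loc4.
South Co.'s best replies: Loc1→V; Loc2→Y; Loc3→X; Loc4→W.
The unique mutual best reply is (Loc3, X), giving (10, 6).
South Co.'s commitment gain: 8 − 6 = 2.

2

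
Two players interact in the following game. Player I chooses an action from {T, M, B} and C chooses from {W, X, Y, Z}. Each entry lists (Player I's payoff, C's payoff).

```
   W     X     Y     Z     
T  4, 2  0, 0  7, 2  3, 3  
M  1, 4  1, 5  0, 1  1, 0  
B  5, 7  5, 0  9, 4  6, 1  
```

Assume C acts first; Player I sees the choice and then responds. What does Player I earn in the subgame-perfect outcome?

5

Solve by backward induction (C leads).
- W: BR = B, leader payoff 7.
- X: BR = B, leader payoff 0.
- Y: BR = B, leader payoff 4.
- Z: BR = B, leader payoff 1.
Maximizing over 7, 0, 4, 1, C chooses W. Subgame-perfect outcome: (B, W) with payoffs (5, 7).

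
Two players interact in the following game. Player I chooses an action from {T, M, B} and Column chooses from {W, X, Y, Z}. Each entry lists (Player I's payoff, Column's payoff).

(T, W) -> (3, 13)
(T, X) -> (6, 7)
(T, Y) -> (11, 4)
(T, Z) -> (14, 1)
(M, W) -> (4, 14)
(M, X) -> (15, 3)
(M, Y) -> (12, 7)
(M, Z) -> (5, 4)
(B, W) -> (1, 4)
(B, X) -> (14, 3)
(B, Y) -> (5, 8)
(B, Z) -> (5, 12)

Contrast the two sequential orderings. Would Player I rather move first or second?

If Player I leads: Column's best replies are T→W, M→W, B→Z; Player I's induced payoffs 3, 4, 5; outcome (B, Z), payoffs (5, 12).
If Column leads: Player I's best replies are W→M, X→M, Y→M, Z→T; Column's induced payoffs 14, 3, 7, 1; outcome (M, W), payoffs (4, 14).
Player I gets 5 moving first and 4 moving second, so Player I prefers to move first.

first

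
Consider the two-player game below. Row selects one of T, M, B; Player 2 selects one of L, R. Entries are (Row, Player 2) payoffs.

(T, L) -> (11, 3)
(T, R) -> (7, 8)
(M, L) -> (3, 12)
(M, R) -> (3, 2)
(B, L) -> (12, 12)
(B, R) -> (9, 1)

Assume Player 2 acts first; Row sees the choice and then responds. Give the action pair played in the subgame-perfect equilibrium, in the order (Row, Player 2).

Work backward from Row's decision.
- L: Row compares 11, 3, 12 and picks B; Player 2 would get 12.
- R: Row compares 7, 3, 9 and picks B; Player 2 would get 1.
Maximizing over 12, 1, Player 2 chooses L. Subgame-perfect outcome: (B, L) with payoffs (12, 12).

(B, L)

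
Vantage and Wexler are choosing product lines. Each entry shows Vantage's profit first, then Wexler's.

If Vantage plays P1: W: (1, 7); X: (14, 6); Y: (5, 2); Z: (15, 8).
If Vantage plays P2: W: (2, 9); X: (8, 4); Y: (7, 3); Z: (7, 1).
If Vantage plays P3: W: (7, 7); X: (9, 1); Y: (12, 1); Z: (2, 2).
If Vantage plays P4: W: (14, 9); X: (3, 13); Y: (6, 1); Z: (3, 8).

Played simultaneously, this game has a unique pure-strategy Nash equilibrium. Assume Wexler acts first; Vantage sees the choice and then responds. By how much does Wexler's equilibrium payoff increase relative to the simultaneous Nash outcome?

1

Backward induction with Wexler moving first.
- W → Vantage plays P4 (best of 1, 2, 7, 14); Wexler gets 9.
- X → Vantage plays P1 (best of 14, 8, 9, 3); Wexler gets 6.
- Y → Vantage plays P3 (best of 5, 7, 12, 6); Wexler gets 1.
- Z → Vantage plays P1 (best of 15, 7, 2, 3); Wexler gets 8.
Maximizing over 9, 6, 1, 8, Wexler chooses W. Subgame-perfect outcome: (P4, W) with payoffs (14, 9).
Now find the simultaneous Nash equilibrium.
Vantage's best replies: W→P4; X→P1; Y→P3; Z→P1.
Wexler's best replies: P1→Z; P2→W; P3→W; P4→X.
Only (P1, Z) has each player best-responding; Nash payoffs (15, 8).
Wexler's commitment gain: 9 − 8 = 1.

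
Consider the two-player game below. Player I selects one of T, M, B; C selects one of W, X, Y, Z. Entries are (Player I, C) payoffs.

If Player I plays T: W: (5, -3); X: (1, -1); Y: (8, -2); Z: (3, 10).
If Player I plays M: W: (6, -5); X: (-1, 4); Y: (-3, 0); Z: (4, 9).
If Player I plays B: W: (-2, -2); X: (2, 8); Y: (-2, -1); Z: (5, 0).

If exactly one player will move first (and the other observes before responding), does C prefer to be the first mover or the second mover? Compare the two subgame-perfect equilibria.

second

If Player I leads: C's best replies are T→Z, M→Z, B→X; Player I's induced payoffs 3, 4, 2; outcome (M, Z), payoffs (4, 9).
If C leads: Player I's best replies are W→M, X→B, Y→T, Z→B; C's induced payoffs -5, 8, -2, 0; outcome (B, X), payoffs (2, 8).
C gets 8 moving first and 9 moving second, so C prefers to move second.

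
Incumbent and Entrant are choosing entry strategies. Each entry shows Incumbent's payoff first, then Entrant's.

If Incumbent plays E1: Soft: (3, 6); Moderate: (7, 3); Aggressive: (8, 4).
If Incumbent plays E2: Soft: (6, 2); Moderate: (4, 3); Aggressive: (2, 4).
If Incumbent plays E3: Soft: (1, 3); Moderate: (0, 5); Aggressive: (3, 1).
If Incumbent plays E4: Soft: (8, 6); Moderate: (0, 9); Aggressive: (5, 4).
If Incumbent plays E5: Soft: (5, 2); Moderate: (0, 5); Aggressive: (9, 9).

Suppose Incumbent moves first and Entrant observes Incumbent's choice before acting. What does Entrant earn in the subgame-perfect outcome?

9

Backward induction with Incumbent moving first.
- E1 → Entrant plays Soft (best of 6, 3, 4); Incumbent gets 3.
- E2 → Entrant plays Aggressive (best of 2, 3, 4); Incumbent gets 2.
- E3 → Entrant plays Moderate (best of 3, 5, 1); Incumbent gets 0.
- E4 → Entrant plays Moderate (best of 6, 9, 4); Incumbent gets 0.
- E5 → Entrant plays Aggressive (best of 2, 5, 9); Incumbent gets 9.
Among 3, 2, 0, 0, 9, the best is 9 at E5. Subgame-perfect outcome: (E5, Aggressive) with payoffs (9, 9).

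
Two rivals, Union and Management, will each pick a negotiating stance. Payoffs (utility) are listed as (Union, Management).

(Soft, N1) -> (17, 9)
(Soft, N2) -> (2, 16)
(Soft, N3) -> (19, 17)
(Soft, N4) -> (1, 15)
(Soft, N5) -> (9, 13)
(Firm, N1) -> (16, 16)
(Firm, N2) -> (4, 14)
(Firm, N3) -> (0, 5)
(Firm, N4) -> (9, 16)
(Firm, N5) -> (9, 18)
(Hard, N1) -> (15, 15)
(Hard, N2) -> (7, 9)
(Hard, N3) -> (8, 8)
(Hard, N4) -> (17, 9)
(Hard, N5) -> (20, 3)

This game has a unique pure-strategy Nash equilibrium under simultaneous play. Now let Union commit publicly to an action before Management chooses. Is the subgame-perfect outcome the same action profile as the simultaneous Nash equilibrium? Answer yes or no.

Management best-responds to each possible Union move:
- Soft: Management compares 9, 16, 17, 15, 13 and picks N3; Union would get 19.
- Firm: Management compares 16, 14, 5, 16, 18 and picks N5; Union would get 9.
- Hard: Management compares 15, 9, 8, 9, 3 and picks N1; Union would get 15.
Maximizing over 19, 9, 15, Union chooses Soft. Subgame-perfect outcome: (Soft, N3) with payoffs (19, 17).
Under simultaneous play:
Union's best replies: N1→Soft; N2→Hard; N3→Soft; N4→Hard; N5→Hard.
Management's best replies: Soft→N3; Firm→N5; Hard→N1.
Only (Soft, N3) has each player best-responding; Nash payoffs (19, 17).
Sequential outcome (Soft, N3) coincides with the Nash profile (Soft, N3).

yes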